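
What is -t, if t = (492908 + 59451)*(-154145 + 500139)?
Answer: -191112899846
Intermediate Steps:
t = 191112899846 (t = 552359*345994 = 191112899846)
-t = -1*191112899846 = -191112899846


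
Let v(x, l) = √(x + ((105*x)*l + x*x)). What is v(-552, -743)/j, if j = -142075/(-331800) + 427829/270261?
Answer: 4782538656*√2710527/2404679917 ≈ 3274.4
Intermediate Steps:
v(x, l) = √(x + x² + 105*l*x) (v(x, l) = √(x + (105*l*x + x²)) = √(x + (x² + 105*l*x)) = √(x + x² + 105*l*x))
j = 2404679917/1195634664 (j = -142075*(-1/331800) + 427829*(1/270261) = 5683/13272 + 427829/270261 = 2404679917/1195634664 ≈ 2.0112)
v(-552, -743)/j = √(-552*(1 - 552 + 105*(-743)))/(2404679917/1195634664) = √(-552*(1 - 552 - 78015))*(1195634664/2404679917) = √(-552*(-78566))*(1195634664/2404679917) = √43368432*(1195634664/2404679917) = (4*√2710527)*(1195634664/2404679917) = 4782538656*√2710527/2404679917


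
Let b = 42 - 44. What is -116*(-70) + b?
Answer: 8118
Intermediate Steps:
b = -2
-116*(-70) + b = -116*(-70) - 2 = 8120 - 2 = 8118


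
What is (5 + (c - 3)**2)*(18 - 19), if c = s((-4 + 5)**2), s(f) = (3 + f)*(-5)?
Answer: -534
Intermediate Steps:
s(f) = -15 - 5*f
c = -20 (c = -15 - 5*(-4 + 5)**2 = -15 - 5*1**2 = -15 - 5*1 = -15 - 5 = -20)
(5 + (c - 3)**2)*(18 - 19) = (5 + (-20 - 3)**2)*(18 - 19) = (5 + (-23)**2)*(-1) = (5 + 529)*(-1) = 534*(-1) = -534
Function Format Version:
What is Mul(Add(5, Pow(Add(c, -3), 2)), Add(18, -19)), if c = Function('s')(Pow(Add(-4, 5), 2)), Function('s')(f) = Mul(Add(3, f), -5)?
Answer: -534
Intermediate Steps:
Function('s')(f) = Add(-15, Mul(-5, f))
c = -20 (c = Add(-15, Mul(-5, Pow(Add(-4, 5), 2))) = Add(-15, Mul(-5, Pow(1, 2))) = Add(-15, Mul(-5, 1)) = Add(-15, -5) = -20)
Mul(Add(5, Pow(Add(c, -3), 2)), Add(18, -19)) = Mul(Add(5, Pow(Add(-20, -3), 2)), Add(18, -19)) = Mul(Add(5, Pow(-23, 2)), -1) = Mul(Add(5, 529), -1) = Mul(534, -1) = -534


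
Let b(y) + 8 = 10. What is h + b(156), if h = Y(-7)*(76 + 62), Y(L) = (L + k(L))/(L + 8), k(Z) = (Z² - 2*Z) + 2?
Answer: 8006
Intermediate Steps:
k(Z) = 2 + Z² - 2*Z
b(y) = 2 (b(y) = -8 + 10 = 2)
Y(L) = (2 + L² - L)/(8 + L) (Y(L) = (L + (2 + L² - 2*L))/(L + 8) = (2 + L² - L)/(8 + L))
h = 8004 (h = ((2 + (-7)² - 1*(-7))/(8 - 7))*(76 + 62) = ((2 + 49 + 7)/1)*138 = (1*58)*138 = 58*138 = 8004)
h + b(156) = 8004 + 2 = 8006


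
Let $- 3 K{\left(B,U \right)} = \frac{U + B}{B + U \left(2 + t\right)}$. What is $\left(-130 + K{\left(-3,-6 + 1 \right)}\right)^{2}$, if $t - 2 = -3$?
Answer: $\frac{152881}{9} \approx 16987.0$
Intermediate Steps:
$t = -1$ ($t = 2 - 3 = -1$)
$K{\left(B,U \right)} = - \frac{1}{3}$ ($K{\left(B,U \right)} = - \frac{\left(U + B\right) \frac{1}{B + U \left(2 - 1\right)}}{3} = - \frac{\left(B + U\right) \frac{1}{B + U 1}}{3} = - \frac{\left(B + U\right) \frac{1}{B + U}}{3} = \left(- \frac{1}{3}\right) 1 = - \frac{1}{3}$)
$\left(-130 + K{\left(-3,-6 + 1 \right)}\right)^{2} = \left(-130 - \frac{1}{3}\right)^{2} = \left(- \frac{391}{3}\right)^{2} = \frac{152881}{9}$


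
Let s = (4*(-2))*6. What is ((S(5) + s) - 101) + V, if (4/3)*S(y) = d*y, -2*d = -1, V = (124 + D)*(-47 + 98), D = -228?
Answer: -43609/8 ≈ -5451.1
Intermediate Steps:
V = -5304 (V = (124 - 228)*(-47 + 98) = -104*51 = -5304)
d = ½ (d = -½*(-1) = ½ ≈ 0.50000)
s = -48 (s = -8*6 = -48)
S(y) = 3*y/8 (S(y) = 3*(y/2)/4 = 3*y/8)
((S(5) + s) - 101) + V = (((3/8)*5 - 48) - 101) - 5304 = ((15/8 - 48) - 101) - 5304 = (-369/8 - 101) - 5304 = -1177/8 - 5304 = -43609/8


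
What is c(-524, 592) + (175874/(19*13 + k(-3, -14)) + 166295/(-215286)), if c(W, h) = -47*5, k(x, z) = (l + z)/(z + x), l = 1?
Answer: 17911656097/37782693 ≈ 474.07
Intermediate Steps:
k(x, z) = (1 + z)/(x + z) (k(x, z) = (1 + z)/(z + x) = (1 + z)/(x + z))
c(W, h) = -235
c(-524, 592) + (175874/(19*13 + k(-3, -14)) + 166295/(-215286)) = -235 + (175874/(19*13 + (1 - 14)/(-3 - 14)) + 166295/(-215286)) = -235 + (175874/(247 - 13/(-17)) + 166295*(-1/215286)) = -235 + (175874/(247 - 1/17*(-13)) - 166295/215286) = -235 + (175874/(247 + 13/17) - 166295/215286) = -235 + (175874/(4212/17) - 166295/215286) = -235 + (175874*(17/4212) - 166295/215286) = -235 + (1494929/2106 - 166295/215286) = -235 + 26790588952/37782693 = 17911656097/37782693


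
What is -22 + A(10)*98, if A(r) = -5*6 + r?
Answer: -1982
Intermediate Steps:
A(r) = -30 + r
-22 + A(10)*98 = -22 + (-30 + 10)*98 = -22 - 20*98 = -22 - 1960 = -1982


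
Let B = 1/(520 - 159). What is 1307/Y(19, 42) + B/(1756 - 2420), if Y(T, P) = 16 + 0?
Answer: 39161639/479408 ≈ 81.688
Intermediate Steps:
Y(T, P) = 16
B = 1/361 ≈ 0.0027701
1307/Y(19, 42) + B/(1756 - 2420) = 1307/16 + 1/(361*(1756 - 2420)) = 1307*(1/16) + (1/361)/(-664) = 1307/16 + (1/361)*(-1/664) = 1307/16 - 1/239704 = 39161639/479408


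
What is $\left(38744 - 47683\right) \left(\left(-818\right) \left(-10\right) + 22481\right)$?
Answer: $-274078679$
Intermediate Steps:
$\left(38744 - 47683\right) \left(\left(-818\right) \left(-10\right) + 22481\right) = - 8939 \left(8180 + 22481\right) = \left(-8939\right) 30661 = -274078679$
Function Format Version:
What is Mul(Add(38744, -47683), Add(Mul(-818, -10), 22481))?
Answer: -274078679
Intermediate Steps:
Mul(Add(38744, -47683), Add(Mul(-818, -10), 22481)) = Mul(-8939, Add(8180, 22481)) = Mul(-8939, 30661) = -274078679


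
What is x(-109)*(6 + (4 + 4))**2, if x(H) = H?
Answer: -21364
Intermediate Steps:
x(-109)*(6 + (4 + 4))**2 = -109*(6 + (4 + 4))**2 = -109*(6 + 8)**2 = -109*14**2 = -109*196 = -21364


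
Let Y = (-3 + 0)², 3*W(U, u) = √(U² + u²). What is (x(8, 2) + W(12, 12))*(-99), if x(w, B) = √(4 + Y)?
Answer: -396*√2 - 99*√13 ≈ -916.98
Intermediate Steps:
W(U, u) = √(U² + u²)/3
Y = 9 (Y = (-3)² = 9)
x(w, B) = √13 (x(w, B) = √(4 + 9) = √13)
(x(8, 2) + W(12, 12))*(-99) = (√13 + √(12² + 12²)/3)*(-99) = (√13 + √(144 + 144)/3)*(-99) = (√13 + √288/3)*(-99) = (√13 + (12*√2)/3)*(-99) = (√13 + 4*√2)*(-99) = -396*√2 - 99*√13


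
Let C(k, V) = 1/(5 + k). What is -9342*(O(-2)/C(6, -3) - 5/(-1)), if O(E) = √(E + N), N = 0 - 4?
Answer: -46710 - 102762*I*√6 ≈ -46710.0 - 2.5171e+5*I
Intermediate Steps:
N = -4
O(E) = √(-4 + E) (O(E) = √(E - 4) = √(-4 + E))
-9342*(O(-2)/C(6, -3) - 5/(-1)) = -9342*(√(-4 - 2)/(1/(5 + 6)) - 5/(-1)) = -9342*(√(-6)/(1/11) - 5*(-1)) = -9342*((I*√6)/(1/11) + 5) = -9342*((I*√6)*11 + 5) = -9342*(11*I*√6 + 5) = -9342*(5 + 11*I*√6) = -1557*(30 + 66*I*√6) = -46710 - 102762*I*√6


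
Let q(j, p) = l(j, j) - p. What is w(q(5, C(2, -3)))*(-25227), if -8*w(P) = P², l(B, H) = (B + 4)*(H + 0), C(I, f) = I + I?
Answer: 42406587/8 ≈ 5.3008e+6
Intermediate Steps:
C(I, f) = 2*I
l(B, H) = H*(4 + B) (l(B, H) = (4 + B)*H = H*(4 + B))
q(j, p) = -p + j*(4 + j) (q(j, p) = j*(4 + j) - p = -p + j*(4 + j))
w(P) = -P²/8
w(q(5, C(2, -3)))*(-25227) = -(-2*2 + 5*(4 + 5))²/8*(-25227) = -(-1*4 + 5*9)²/8*(-25227) = -(-4 + 45)²/8*(-25227) = -⅛*41²*(-25227) = -⅛*1681*(-25227) = -1681/8*(-25227) = 42406587/8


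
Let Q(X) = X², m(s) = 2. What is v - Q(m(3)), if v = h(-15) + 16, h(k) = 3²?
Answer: 21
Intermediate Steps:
h(k) = 9
v = 25 (v = 9 + 16 = 25)
v - Q(m(3)) = 25 - 1*2² = 25 - 1*4 = 25 - 4 = 21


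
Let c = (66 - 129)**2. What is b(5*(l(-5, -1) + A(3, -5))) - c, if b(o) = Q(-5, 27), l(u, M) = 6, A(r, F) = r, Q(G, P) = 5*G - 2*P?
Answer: -4048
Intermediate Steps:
Q(G, P) = -2*P + 5*G
b(o) = -79 (b(o) = -2*27 + 5*(-5) = -54 - 25 = -79)
c = 3969 (c = (-63)**2 = 3969)
b(5*(l(-5, -1) + A(3, -5))) - c = -79 - 1*3969 = -79 - 3969 = -4048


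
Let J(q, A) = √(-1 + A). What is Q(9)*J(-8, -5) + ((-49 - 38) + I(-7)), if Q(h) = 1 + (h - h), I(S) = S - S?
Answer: -87 + I*√6 ≈ -87.0 + 2.4495*I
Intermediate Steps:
I(S) = 0
Q(h) = 1 (Q(h) = 1 + 0 = 1)
Q(9)*J(-8, -5) + ((-49 - 38) + I(-7)) = 1*√(-1 - 5) + ((-49 - 38) + 0) = 1*√(-6) + (-87 + 0) = 1*(I*√6) - 87 = I*√6 - 87 = -87 + I*√6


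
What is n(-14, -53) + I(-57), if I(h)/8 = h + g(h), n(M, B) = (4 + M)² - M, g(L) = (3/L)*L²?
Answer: -1710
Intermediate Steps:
g(L) = 3*L
I(h) = 32*h (I(h) = 8*(h + 3*h) = 8*(4*h) = 32*h)
n(-14, -53) + I(-57) = ((4 - 14)² - 1*(-14)) + 32*(-57) = ((-10)² + 14) - 1824 = (100 + 14) - 1824 = 114 - 1824 = -1710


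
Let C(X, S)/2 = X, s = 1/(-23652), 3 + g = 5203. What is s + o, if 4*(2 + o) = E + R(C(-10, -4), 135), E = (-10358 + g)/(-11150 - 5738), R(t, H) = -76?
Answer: -4178826065/199717488 ≈ -20.924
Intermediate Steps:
g = 5200 (g = -3 + 5203 = 5200)
s = -1/23652 ≈ -4.2280e-5
C(X, S) = 2*X
E = 2579/8444 (E = (-10358 + 5200)/(-11150 - 5738) = -5158/(-16888) = -5158*(-1/16888) = 2579/8444 ≈ 0.30542)
o = -706717/33776 (o = -2 + (2579/8444 - 76)/4 = -2 + (¼)*(-639165/8444) = -2 - 639165/33776 = -706717/33776 ≈ -20.924)
s + o = -1/23652 - 706717/33776 = -4178826065/199717488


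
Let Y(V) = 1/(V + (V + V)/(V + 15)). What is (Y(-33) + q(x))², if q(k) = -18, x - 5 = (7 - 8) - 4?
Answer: 2518569/7744 ≈ 325.23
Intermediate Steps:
x = 0 (x = 5 + ((7 - 8) - 4) = 5 + (-1 - 4) = 5 - 5 = 0)
Y(V) = 1/(V + 2*V/(15 + V)) (Y(V) = 1/(V + (2*V)/(15 + V)) = 1/(V + 2*V/(15 + V)))
(Y(-33) + q(x))² = ((15 - 33)/((-33)*(17 - 33)) - 18)² = (-1/33*(-18)/(-16) - 18)² = (-1/33*(-1/16)*(-18) - 18)² = (-3/88 - 18)² = (-1587/88)² = 2518569/7744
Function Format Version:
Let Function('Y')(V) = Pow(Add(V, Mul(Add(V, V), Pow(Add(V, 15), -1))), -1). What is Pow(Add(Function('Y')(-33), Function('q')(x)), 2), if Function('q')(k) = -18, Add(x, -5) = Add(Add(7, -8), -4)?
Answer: Rational(2518569, 7744) ≈ 325.23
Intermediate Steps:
x = 0 (x = Add(5, Add(Add(7, -8), -4)) = Add(5, Add(-1, -4)) = Add(5, -5) = 0)
Function('Y')(V) = Pow(Add(V, Mul(2, V, Pow(Add(15, V), -1))), -1) (Function('Y')(V) = Pow(Add(V, Mul(Mul(2, V), Pow(Add(15, V), -1))), -1) = Pow(Add(V, Mul(2, V, Pow(Add(15, V), -1))), -1))
Pow(Add(Function('Y')(-33), Function('q')(x)), 2) = Pow(Add(Mul(Pow(-33, -1), Pow(Add(17, -33), -1), Add(15, -33)), -18), 2) = Pow(Add(Mul(Rational(-1, 33), Pow(-16, -1), -18), -18), 2) = Pow(Add(Mul(Rational(-1, 33), Rational(-1, 16), -18), -18), 2) = Pow(Add(Rational(-3, 88), -18), 2) = Pow(Rational(-1587, 88), 2) = Rational(2518569, 7744)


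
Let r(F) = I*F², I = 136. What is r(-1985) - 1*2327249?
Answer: 533543351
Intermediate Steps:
r(F) = 136*F²
r(-1985) - 1*2327249 = 136*(-1985)² - 1*2327249 = 136*3940225 - 2327249 = 535870600 - 2327249 = 533543351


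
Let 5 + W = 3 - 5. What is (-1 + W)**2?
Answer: 64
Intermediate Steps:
W = -7 (W = -5 + (3 - 5) = -5 - 2 = -7)
(-1 + W)**2 = (-1 - 7)**2 = (-8)**2 = 64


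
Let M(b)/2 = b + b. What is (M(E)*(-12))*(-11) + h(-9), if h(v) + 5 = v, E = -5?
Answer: -2654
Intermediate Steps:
h(v) = -5 + v
M(b) = 4*b (M(b) = 2*(b + b) = 2*(2*b) = 4*b)
(M(E)*(-12))*(-11) + h(-9) = ((4*(-5))*(-12))*(-11) + (-5 - 9) = -20*(-12)*(-11) - 14 = 240*(-11) - 14 = -2640 - 14 = -2654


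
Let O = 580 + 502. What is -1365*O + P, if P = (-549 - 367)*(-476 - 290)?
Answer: -775274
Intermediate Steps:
O = 1082
P = 701656 (P = -916*(-766) = 701656)
-1365*O + P = -1365*1082 + 701656 = -1476930 + 701656 = -775274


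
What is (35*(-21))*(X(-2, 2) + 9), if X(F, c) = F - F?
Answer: -6615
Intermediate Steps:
X(F, c) = 0
(35*(-21))*(X(-2, 2) + 9) = (35*(-21))*(0 + 9) = -735*9 = -6615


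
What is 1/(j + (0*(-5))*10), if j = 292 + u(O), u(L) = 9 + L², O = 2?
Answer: 1/305 ≈ 0.0032787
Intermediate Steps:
j = 305 (j = 292 + (9 + 2²) = 292 + (9 + 4) = 292 + 13 = 305)
1/(j + (0*(-5))*10) = 1/(305 + (0*(-5))*10) = 1/(305 + 0*10) = 1/(305 + 0) = 1/305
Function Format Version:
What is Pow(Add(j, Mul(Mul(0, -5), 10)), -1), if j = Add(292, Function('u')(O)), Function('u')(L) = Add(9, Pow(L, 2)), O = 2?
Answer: Rational(1, 305) ≈ 0.0032787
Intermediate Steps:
j = 305 (j = Add(292, Add(9, Pow(2, 2))) = Add(292, Add(9, 4)) = Add(292, 13) = 305)
Pow(Add(j, Mul(Mul(0, -5), 10)), -1) = Pow(Add(305, Mul(Mul(0, -5), 10)), -1) = Pow(Add(305, Mul(0, 10)), -1) = Pow(Add(305, 0), -1) = Pow(305, -1) = Rational(1, 305)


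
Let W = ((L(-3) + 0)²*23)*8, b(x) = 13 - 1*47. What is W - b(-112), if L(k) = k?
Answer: 1690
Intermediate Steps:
b(x) = -34 (b(x) = 13 - 47 = -34)
W = 1656 (W = ((-3 + 0)²*23)*8 = ((-3)²*23)*8 = (9*23)*8 = 207*8 = 1656)
W - b(-112) = 1656 - 1*(-34) = 1656 + 34 = 1690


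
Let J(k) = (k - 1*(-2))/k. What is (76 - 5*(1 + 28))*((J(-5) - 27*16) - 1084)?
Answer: 522813/5 ≈ 1.0456e+5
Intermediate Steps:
J(k) = (2 + k)/k (J(k) = (k + 2)/k = (2 + k)/k)
(76 - 5*(1 + 28))*((J(-5) - 27*16) - 1084) = (76 - 5*(1 + 28))*(((2 - 5)/(-5) - 27*16) - 1084) = (76 - 5*29)*((-⅕*(-3) - 432) - 1084) = (76 - 145)*((⅗ - 432) - 1084) = -69*(-2157/5 - 1084) = -69*(-7577/5) = 522813/5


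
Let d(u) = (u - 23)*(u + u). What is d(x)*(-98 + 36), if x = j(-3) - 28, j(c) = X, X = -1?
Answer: -186992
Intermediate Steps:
j(c) = -1
x = -29 (x = -1 - 28 = -29)
d(u) = 2*u*(-23 + u) (d(u) = (-23 + u)*(2*u) = 2*u*(-23 + u))
d(x)*(-98 + 36) = (2*(-29)*(-23 - 29))*(-98 + 36) = (2*(-29)*(-52))*(-62) = 3016*(-62) = -186992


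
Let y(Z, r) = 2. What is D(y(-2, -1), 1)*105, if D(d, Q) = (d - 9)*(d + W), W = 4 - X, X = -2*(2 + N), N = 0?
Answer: -7350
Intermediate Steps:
X = -4 (X = -2*(2 + 0) = -2*2 = -4)
W = 8 (W = 4 - 1*(-4) = 4 + 4 = 8)
D(d, Q) = (-9 + d)*(8 + d) (D(d, Q) = (d - 9)*(d + 8) = (-9 + d)*(8 + d))
D(y(-2, -1), 1)*105 = (-72 + 2**2 - 1*2)*105 = (-72 + 4 - 2)*105 = -70*105 = -7350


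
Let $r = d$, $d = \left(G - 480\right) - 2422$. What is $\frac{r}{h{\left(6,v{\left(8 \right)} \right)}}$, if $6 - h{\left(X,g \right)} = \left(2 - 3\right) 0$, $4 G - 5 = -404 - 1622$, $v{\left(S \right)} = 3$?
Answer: $- \frac{4543}{8} \approx -567.88$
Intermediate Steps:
$G = - \frac{2021}{4}$ ($G = \frac{5}{4} + \frac{-404 - 1622}{4} = \frac{5}{4} + \frac{1}{4} \left(-2026\right) = \frac{5}{4} - \frac{1013}{2} = - \frac{2021}{4} \approx -505.25$)
$h{\left(X,g \right)} = 6$ ($h{\left(X,g \right)} = 6 - \left(2 - 3\right) 0 = 6 - \left(-1\right) 0 = 6 - 0 = 6 + 0 = 6$)
$d = - \frac{13629}{4}$ ($d = \left(- \frac{2021}{4} - 480\right) - 2422 = - \frac{3941}{4} - 2422 = - \frac{13629}{4} \approx -3407.3$)
$r = - \frac{13629}{4} \approx -3407.3$
$\frac{r}{h{\left(6,v{\left(8 \right)} \right)}} = - \frac{13629}{4 \cdot 6} = \left(- \frac{13629}{4}\right) \frac{1}{6} = - \frac{4543}{8}$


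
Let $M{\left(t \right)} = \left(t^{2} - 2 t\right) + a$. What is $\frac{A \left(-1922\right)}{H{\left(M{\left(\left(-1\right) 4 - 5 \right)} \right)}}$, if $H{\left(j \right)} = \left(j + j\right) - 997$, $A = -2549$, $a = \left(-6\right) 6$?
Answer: $- \frac{4899178}{871} \approx -5624.8$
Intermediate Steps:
$a = -36$
$M{\left(t \right)} = -36 + t^{2} - 2 t$ ($M{\left(t \right)} = \left(t^{2} - 2 t\right) - 36 = -36 + t^{2} - 2 t$)
$H{\left(j \right)} = -997 + 2 j$ ($H{\left(j \right)} = 2 j - 997 = -997 + 2 j$)
$\frac{A \left(-1922\right)}{H{\left(M{\left(\left(-1\right) 4 - 5 \right)} \right)}} = \frac{\left(-2549\right) \left(-1922\right)}{-997 + 2 \left(-36 + \left(\left(-1\right) 4 - 5\right)^{2} - 2 \left(\left(-1\right) 4 - 5\right)\right)} = \frac{4899178}{-997 + 2 \left(-36 + \left(-4 - 5\right)^{2} - 2 \left(-4 - 5\right)\right)} = \frac{4899178}{-997 + 2 \left(-36 + \left(-9\right)^{2} - -18\right)} = \frac{4899178}{-997 + 2 \left(-36 + 81 + 18\right)} = \frac{4899178}{-997 + 2 \cdot 63} = \frac{4899178}{-997 + 126} = \frac{4899178}{-871} = 4899178 \left(- \frac{1}{871}\right) = - \frac{4899178}{871}$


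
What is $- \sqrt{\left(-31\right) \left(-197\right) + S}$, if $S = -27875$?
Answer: $- 2 i \sqrt{5442} \approx - 147.54 i$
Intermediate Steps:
$- \sqrt{\left(-31\right) \left(-197\right) + S} = - \sqrt{\left(-31\right) \left(-197\right) - 27875} = - \sqrt{6107 - 27875} = - \sqrt{-21768} = - 2 i \sqrt{5442}$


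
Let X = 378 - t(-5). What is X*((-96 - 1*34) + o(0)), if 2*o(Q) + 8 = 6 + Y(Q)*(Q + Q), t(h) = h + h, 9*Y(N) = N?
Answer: -50828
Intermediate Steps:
Y(N) = N/9
t(h) = 2*h
X = 388 (X = 378 - 2*(-5) = 378 - 1*(-10) = 378 + 10 = 388)
o(Q) = -1 + Q²/9 (o(Q) = -4 + (6 + (Q/9)*(Q + Q))/2 = -4 + (6 + (Q/9)*(2*Q))/2 = -4 + (6 + 2*Q²/9)/2 = -4 + (3 + Q²/9) = -1 + Q²/9)
X*((-96 - 1*34) + o(0)) = 388*((-96 - 1*34) + (-1 + (⅑)*0²)) = 388*((-96 - 34) + (-1 + (⅑)*0)) = 388*(-130 + (-1 + 0)) = 388*(-130 - 1) = 388*(-131) = -50828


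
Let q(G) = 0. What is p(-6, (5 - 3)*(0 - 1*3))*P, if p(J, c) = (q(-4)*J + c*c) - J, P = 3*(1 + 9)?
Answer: 1260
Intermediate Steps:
P = 30 (P = 3*10 = 30)
p(J, c) = c² - J (p(J, c) = (0*J + c*c) - J = (0 + c²) - J = c² - J)
p(-6, (5 - 3)*(0 - 1*3))*P = (((5 - 3)*(0 - 1*3))² - 1*(-6))*30 = ((2*(0 - 3))² + 6)*30 = ((2*(-3))² + 6)*30 = ((-6)² + 6)*30 = (36 + 6)*30 = 42*30 = 1260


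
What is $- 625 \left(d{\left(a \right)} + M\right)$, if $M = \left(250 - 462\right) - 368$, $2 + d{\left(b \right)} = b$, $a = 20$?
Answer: $351250$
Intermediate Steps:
$d{\left(b \right)} = -2 + b$
$M = -580$ ($M = -212 - 368 = -580$)
$- 625 \left(d{\left(a \right)} + M\right) = - 625 \left(\left(-2 + 20\right) - 580\right) = - 625 \left(18 - 580\right) = \left(-625\right) \left(-562\right) = 351250$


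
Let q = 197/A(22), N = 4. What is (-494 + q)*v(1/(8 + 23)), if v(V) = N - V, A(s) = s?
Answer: -1312533/682 ≈ -1924.5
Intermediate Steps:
v(V) = 4 - V
q = 197/22 ≈ 8.9545
(-494 + q)*v(1/(8 + 23)) = (-494 + 197/22)*(4 - 1/(8 + 23)) = -10671*(4 - 1/31)/22 = -10671/22*123/31 = -1312533/682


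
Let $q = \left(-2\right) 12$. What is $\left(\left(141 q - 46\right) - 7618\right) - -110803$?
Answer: $99755$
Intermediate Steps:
$q = -24$
$\left(\left(141 q - 46\right) - 7618\right) - -110803 = \left(\left(141 \left(-24\right) - 46\right) - 7618\right) - -110803 = \left(\left(-3384 - 46\right) - 7618\right) + 110803 = \left(-3430 - 7618\right) + 110803 = -11048 + 110803 = 99755$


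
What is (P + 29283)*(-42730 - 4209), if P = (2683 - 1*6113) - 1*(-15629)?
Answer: -1947123598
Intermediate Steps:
P = 12199 (P = (2683 - 6113) + 15629 = -3430 + 15629 = 12199)
(P + 29283)*(-42730 - 4209) = (12199 + 29283)*(-42730 - 4209) = 41482*(-46939) = -1947123598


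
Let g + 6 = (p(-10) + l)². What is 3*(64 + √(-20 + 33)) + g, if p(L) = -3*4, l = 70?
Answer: 3550 + 3*√13 ≈ 3560.8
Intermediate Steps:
p(L) = -12
g = 3358 (g = -6 + (-12 + 70)² = -6 + 58² = -6 + 3364 = 3358)
3*(64 + √(-20 + 33)) + g = 3*(64 + √(-20 + 33)) + 3358 = 3*(64 + √13) + 3358 = (192 + 3*√13) + 3358 = 3550 + 3*√13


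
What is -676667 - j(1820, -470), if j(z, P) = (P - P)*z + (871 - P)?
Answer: -678008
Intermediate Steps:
j(z, P) = 871 - P (j(z, P) = 0*z + (871 - P) = 0 + (871 - P) = 871 - P)
-676667 - j(1820, -470) = -676667 - (871 - 1*(-470)) = -676667 - (871 + 470) = -676667 - 1*1341 = -676667 - 1341 = -678008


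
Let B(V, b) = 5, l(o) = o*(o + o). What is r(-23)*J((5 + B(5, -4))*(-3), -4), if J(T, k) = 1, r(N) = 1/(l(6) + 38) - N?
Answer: 2531/110 ≈ 23.009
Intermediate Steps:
l(o) = 2*o² (l(o) = o*(2*o) = 2*o²)
r(N) = 1/110 - N (r(N) = 1/(2*6² + 38) - N = 1/(2*36 + 38) - N = 1/(72 + 38) - N = 1/110 - N)
r(-23)*J((5 + B(5, -4))*(-3), -4) = (1/110 - 1*(-23))*1 = (1/110 + 23)*1 = (2531/110)*1 = 2531/110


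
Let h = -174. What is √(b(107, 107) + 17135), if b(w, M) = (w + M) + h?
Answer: 5*√687 ≈ 131.05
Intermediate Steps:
b(w, M) = -174 + M + w (b(w, M) = (w + M) - 174 = (M + w) - 174 = -174 + M + w)
√(b(107, 107) + 17135) = √((-174 + 107 + 107) + 17135) = √(40 + 17135) = √17175 = 5*√687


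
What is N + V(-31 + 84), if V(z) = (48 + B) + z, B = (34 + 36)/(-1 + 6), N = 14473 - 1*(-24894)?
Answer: 39482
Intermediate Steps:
N = 39367 (N = 14473 + 24894 = 39367)
B = 14 (B = 70/5 = 70*(⅕) = 14)
V(z) = 62 + z (V(z) = (48 + 14) + z = 62 + z)
N + V(-31 + 84) = 39367 + (62 + (-31 + 84)) = 39367 + (62 + 53) = 39367 + 115 = 39482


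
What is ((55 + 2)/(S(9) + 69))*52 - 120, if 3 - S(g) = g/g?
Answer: -5556/71 ≈ -78.254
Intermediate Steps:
S(g) = 2 (S(g) = 3 - g/g = 3 - 1*1 = 3 - 1 = 2)
((55 + 2)/(S(9) + 69))*52 - 120 = ((55 + 2)/(2 + 69))*52 - 120 = (57/71)*52 - 120 = 2964/71 - 120 = -5556/71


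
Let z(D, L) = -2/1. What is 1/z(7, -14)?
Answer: -½ ≈ -0.50000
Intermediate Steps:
z(D, L) = -2 (z(D, L) = -2*1 = -2)
1/z(7, -14) = 1/(-2) = -½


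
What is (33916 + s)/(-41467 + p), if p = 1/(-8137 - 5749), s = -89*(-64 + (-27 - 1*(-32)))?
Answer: -543872962/575810763 ≈ -0.94453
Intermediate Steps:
s = 5251 (s = -89*(-64 + (-27 + 32)) = -89*(-64 + 5) = -89*(-59) = 5251)
p = -1/13886 (p = 1/(-13886) = -1/13886 ≈ -7.2015e-5)
(33916 + s)/(-41467 + p) = (33916 + 5251)/(-41467 - 1/13886) = 39167/(-575810763/13886) = 39167*(-13886/575810763) = -543872962/575810763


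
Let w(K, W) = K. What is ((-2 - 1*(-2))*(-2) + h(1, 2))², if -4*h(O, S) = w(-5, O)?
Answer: 25/16 ≈ 1.5625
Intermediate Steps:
h(O, S) = 5/4 (h(O, S) = -¼*(-5) = 5/4)
((-2 - 1*(-2))*(-2) + h(1, 2))² = ((-2 - 1*(-2))*(-2) + 5/4)² = ((-2 + 2)*(-2) + 5/4)² = (0*(-2) + 5/4)² = (0 + 5/4)² = (5/4)² = 25/16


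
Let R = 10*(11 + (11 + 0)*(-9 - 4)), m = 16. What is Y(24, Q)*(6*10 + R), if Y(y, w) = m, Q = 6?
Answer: -20160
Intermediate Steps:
Y(y, w) = 16
R = -1320 (R = 10*(11 + 11*(-13)) = 10*(11 - 143) = 10*(-132) = -1320)
Y(24, Q)*(6*10 + R) = 16*(6*10 - 1320) = 16*(60 - 1320) = 16*(-1260) = -20160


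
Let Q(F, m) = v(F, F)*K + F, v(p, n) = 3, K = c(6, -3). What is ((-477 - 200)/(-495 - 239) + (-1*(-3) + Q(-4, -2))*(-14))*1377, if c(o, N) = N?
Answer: 142432749/734 ≈ 1.9405e+5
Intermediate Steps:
K = -3
Q(F, m) = -9 + F (Q(F, m) = 3*(-3) + F = -9 + F)
((-477 - 200)/(-495 - 239) + (-1*(-3) + Q(-4, -2))*(-14))*1377 = ((-477 - 200)/(-495 - 239) + (-1*(-3) + (-9 - 4))*(-14))*1377 = (-677/(-734) + (3 - 13)*(-14))*1377 = (-677*(-1/734) - 10*(-14))*1377 = (677/734 + 140)*1377 = (103437/734)*1377 = 142432749/734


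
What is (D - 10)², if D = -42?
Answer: 2704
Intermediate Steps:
(D - 10)² = (-42 - 10)² = (-52)² = 2704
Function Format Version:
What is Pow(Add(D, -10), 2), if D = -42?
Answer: 2704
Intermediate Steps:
Pow(Add(D, -10), 2) = Pow(Add(-42, -10), 2) = Pow(-52, 2) = 2704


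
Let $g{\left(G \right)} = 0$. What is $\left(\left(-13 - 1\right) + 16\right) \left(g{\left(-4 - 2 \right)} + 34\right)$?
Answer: $68$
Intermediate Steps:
$\left(\left(-13 - 1\right) + 16\right) \left(g{\left(-4 - 2 \right)} + 34\right) = \left(\left(-13 - 1\right) + 16\right) \left(0 + 34\right) = \left(-14 + 16\right) 34 = 2 \cdot 34 = 68$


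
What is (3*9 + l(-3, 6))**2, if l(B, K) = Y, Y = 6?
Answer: 1089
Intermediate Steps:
l(B, K) = 6
(3*9 + l(-3, 6))**2 = (3*9 + 6)**2 = (27 + 6)**2 = 33**2 = 1089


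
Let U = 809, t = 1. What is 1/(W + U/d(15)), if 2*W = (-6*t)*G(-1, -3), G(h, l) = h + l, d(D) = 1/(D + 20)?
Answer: 1/28327 ≈ 3.5302e-5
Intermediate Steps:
d(D) = 1/(20 + D)
W = 12 (W = ((-6*1)*(-1 - 3))/2 = (-6*(-4))/2 = (½)*24 = 12)
1/(W + U/d(15)) = 1/(12 + 809/(1/(20 + 15))) = 1/(12 + 809/(1/35)) = 1/(12 + 809*35) = 1/(12 + 28315) = 1/28327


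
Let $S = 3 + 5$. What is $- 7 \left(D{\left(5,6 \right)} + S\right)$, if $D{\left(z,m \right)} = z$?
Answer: $-91$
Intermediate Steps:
$S = 8$
$- 7 \left(D{\left(5,6 \right)} + S\right) = - 7 \left(5 + 8\right) = \left(-7\right) 13 = -91$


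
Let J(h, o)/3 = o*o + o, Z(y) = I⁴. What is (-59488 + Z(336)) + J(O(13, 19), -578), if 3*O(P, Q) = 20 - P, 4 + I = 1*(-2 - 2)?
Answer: 945126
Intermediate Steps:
I = -8 (I = -4 + 1*(-2 - 2) = -4 + 1*(-4) = -4 - 4 = -8)
O(P, Q) = 20/3 - P/3 (O(P, Q) = (20 - P)/3 = 20/3 - P/3)
Z(y) = 4096 (Z(y) = (-8)⁴ = 4096)
J(h, o) = 3*o + 3*o² (J(h, o) = 3*(o*o + o) = 3*(o² + o) = 3*(o + o²) = 3*o + 3*o²)
(-59488 + Z(336)) + J(O(13, 19), -578) = (-59488 + 4096) + 3*(-578)*(1 - 578) = -55392 + 3*(-578)*(-577) = -55392 + 1000518 = 945126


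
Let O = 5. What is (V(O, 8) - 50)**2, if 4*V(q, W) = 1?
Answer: 39601/16 ≈ 2475.1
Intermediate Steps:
V(q, W) = 1/4 (V(q, W) = (1/4)*1 = 1/4)
(V(O, 8) - 50)**2 = (1/4 - 50)**2 = (-199/4)**2 = 39601/16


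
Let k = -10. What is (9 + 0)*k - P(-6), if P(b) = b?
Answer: -84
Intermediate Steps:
(9 + 0)*k - P(-6) = (9 + 0)*(-10) - 1*(-6) = 9*(-10) + 6 = -90 + 6 = -84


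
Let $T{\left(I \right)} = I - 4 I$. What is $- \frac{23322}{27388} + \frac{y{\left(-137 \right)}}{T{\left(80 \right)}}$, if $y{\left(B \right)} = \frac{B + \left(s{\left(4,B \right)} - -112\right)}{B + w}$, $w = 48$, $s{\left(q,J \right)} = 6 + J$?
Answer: $- \frac{10467301}{12187660} \approx -0.85884$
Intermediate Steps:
$T{\left(I \right)} = - 3 I$
$y{\left(B \right)} = \frac{118 + 2 B}{48 + B}$ ($y{\left(B \right)} = \frac{B + \left(\left(6 + B\right) - -112\right)}{B + 48} = \frac{B + \left(\left(6 + B\right) + 112\right)}{48 + B} = \frac{B + \left(118 + B\right)}{48 + B} = \frac{118 + 2 B}{48 + B}$)
$- \frac{23322}{27388} + \frac{y{\left(-137 \right)}}{T{\left(80 \right)}} = - \frac{23322}{27388} + \frac{2 \frac{1}{48 - 137} \left(59 - 137\right)}{\left(-3\right) 80} = \left(-23322\right) \frac{1}{27388} + \frac{2 \frac{1}{-89} \left(-78\right)}{-240} = - \frac{11661}{13694} + 2 \left(- \frac{1}{89}\right) \left(-78\right) \left(- \frac{1}{240}\right) = - \frac{11661}{13694} + \frac{156}{89} \left(- \frac{1}{240}\right) = - \frac{11661}{13694} - \frac{13}{1780} = - \frac{10467301}{12187660}$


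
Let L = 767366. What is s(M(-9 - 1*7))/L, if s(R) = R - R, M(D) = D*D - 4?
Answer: 0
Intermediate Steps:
M(D) = -4 + D² (M(D) = D² - 4 = -4 + D²)
s(R) = 0
s(M(-9 - 1*7))/L = 0/767366 = 0*(1/767366) = 0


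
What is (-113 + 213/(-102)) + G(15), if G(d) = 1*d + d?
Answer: -2893/34 ≈ -85.088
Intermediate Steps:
G(d) = 2*d (G(d) = d + d = 2*d)
(-113 + 213/(-102)) + G(15) = (-113 + 213/(-102)) + 2*15 = (-113 + 213*(-1/102)) + 30 = (-113 - 71/34) + 30 = -3913/34 + 30 = -2893/34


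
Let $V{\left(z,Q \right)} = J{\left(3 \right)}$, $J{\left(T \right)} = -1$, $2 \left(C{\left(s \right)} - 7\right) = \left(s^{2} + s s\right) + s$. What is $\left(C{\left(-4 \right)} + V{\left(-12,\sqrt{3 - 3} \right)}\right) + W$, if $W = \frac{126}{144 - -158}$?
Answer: $\frac{3083}{151} \approx 20.417$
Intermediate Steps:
$C{\left(s \right)} = 7 + s^{2} + \frac{s}{2}$ ($C{\left(s \right)} = 7 + \frac{\left(s^{2} + s s\right) + s}{2} = 7 + \frac{\left(s^{2} + s^{2}\right) + s}{2} = 7 + \frac{2 s^{2} + s}{2} = 7 + \frac{s + 2 s^{2}}{2} = 7 + \left(s^{2} + \frac{s}{2}\right) = 7 + s^{2} + \frac{s}{2}$)
$V{\left(z,Q \right)} = -1$
$W = \frac{63}{151}$ ($W = \frac{126}{144 + 158} = \frac{126}{302} = 126 \cdot \frac{1}{302} = \frac{63}{151} \approx 0.41722$)
$\left(C{\left(-4 \right)} + V{\left(-12,\sqrt{3 - 3} \right)}\right) + W = \left(\left(7 + \left(-4\right)^{2} + \frac{1}{2} \left(-4\right)\right) - 1\right) + \frac{63}{151} = \left(\left(7 + 16 - 2\right) - 1\right) + \frac{63}{151} = \left(21 - 1\right) + \frac{63}{151} = 20 + \frac{63}{151} = \frac{3083}{151}$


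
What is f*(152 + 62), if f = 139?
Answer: 29746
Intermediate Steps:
f*(152 + 62) = 139*(152 + 62) = 139*214 = 29746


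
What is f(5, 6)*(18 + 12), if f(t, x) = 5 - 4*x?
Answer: -570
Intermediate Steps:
f(t, x) = 5 - 4*x
f(5, 6)*(18 + 12) = (5 - 4*6)*(18 + 12) = (5 - 24)*30 = -19*30 = -570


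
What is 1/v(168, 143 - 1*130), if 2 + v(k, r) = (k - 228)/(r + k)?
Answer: -181/422 ≈ -0.42891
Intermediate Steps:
v(k, r) = -2 + (-228 + k)/(k + r) (v(k, r) = -2 + (k - 228)/(r + k) = -2 + (-228 + k)/(k + r))
1/v(168, 143 - 1*130) = 1/((-228 - 1*168 - 2*(143 - 1*130))/(168 + (143 - 1*130))) = 1/((-228 - 168 - 2*(143 - 130))/(168 + (143 - 130))) = 1/((-228 - 168 - 2*13)/(168 + 13)) = 1/((-228 - 168 - 26)/181) = 1/((1/181)*(-422)) = 1/(-422/181) = -181/422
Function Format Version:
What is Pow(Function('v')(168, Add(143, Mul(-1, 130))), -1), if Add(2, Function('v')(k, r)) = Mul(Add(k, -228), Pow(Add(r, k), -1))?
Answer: Rational(-181, 422) ≈ -0.42891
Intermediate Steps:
Function('v')(k, r) = Add(-2, Mul(Pow(Add(k, r), -1), Add(-228, k))) (Function('v')(k, r) = Add(-2, Mul(Add(k, -228), Pow(Add(r, k), -1))) = Add(-2, Mul(Add(-228, k), Pow(Add(k, r), -1))) = Add(-2, Mul(Pow(Add(k, r), -1), Add(-228, k))))
Pow(Function('v')(168, Add(143, Mul(-1, 130))), -1) = Pow(Mul(Pow(Add(168, Add(143, Mul(-1, 130))), -1), Add(-228, Mul(-1, 168), Mul(-2, Add(143, Mul(-1, 130))))), -1) = Pow(Mul(Pow(Add(168, Add(143, -130)), -1), Add(-228, -168, Mul(-2, Add(143, -130)))), -1) = Pow(Mul(Pow(Add(168, 13), -1), Add(-228, -168, Mul(-2, 13))), -1) = Pow(Mul(Pow(181, -1), Add(-228, -168, -26)), -1) = Pow(Mul(Rational(1, 181), -422), -1) = Pow(Rational(-422, 181), -1) = Rational(-181, 422)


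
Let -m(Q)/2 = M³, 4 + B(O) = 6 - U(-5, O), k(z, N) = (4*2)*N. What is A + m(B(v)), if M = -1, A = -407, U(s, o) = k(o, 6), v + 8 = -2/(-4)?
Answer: -405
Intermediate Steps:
k(z, N) = 8*N
v = -15/2 (v = -8 - 2/(-4) = -8 - 2*(-¼) = -8 + ½ = -15/2 ≈ -7.5000)
U(s, o) = 48 (U(s, o) = 8*6 = 48)
B(O) = -46 (B(O) = -4 + (6 - 1*48) = -4 + (6 - 48) = -4 - 42 = -46)
m(Q) = 2 (m(Q) = -2*(-1)³ = -2*(-1) = 2)
A + m(B(v)) = -407 + 2 = -405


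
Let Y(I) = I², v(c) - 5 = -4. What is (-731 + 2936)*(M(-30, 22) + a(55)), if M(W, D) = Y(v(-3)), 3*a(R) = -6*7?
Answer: -28665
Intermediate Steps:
v(c) = 1 (v(c) = 5 - 4 = 1)
a(R) = -14 (a(R) = (-6*7)/3 = (⅓)*(-42) = -14)
M(W, D) = 1 (M(W, D) = 1² = 1)
(-731 + 2936)*(M(-30, 22) + a(55)) = (-731 + 2936)*(1 - 14) = 2205*(-13) = -28665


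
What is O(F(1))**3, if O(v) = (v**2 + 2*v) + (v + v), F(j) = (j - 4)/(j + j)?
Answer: -3375/64 ≈ -52.734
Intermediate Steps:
F(j) = (-4 + j)/(2*j) (F(j) = (-4 + j)/((2*j)) = (-4 + j)*(1/(2*j)) = (-4 + j)/(2*j))
O(v) = v**2 + 4*v (O(v) = (v**2 + 2*v) + 2*v = v**2 + 4*v)
O(F(1))**3 = (((1/2)*(-4 + 1)/1)*(4 + (1/2)*(-4 + 1)/1))**3 = (((1/2)*1*(-3))*(4 + (1/2)*1*(-3)))**3 = (-3*(4 - 3/2)/2)**3 = (-3/2*5/2)**3 = (-15/4)**3 = -3375/64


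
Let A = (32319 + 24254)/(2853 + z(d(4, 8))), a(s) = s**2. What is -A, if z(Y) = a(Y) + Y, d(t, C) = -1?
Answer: -56573/2853 ≈ -19.829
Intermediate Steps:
z(Y) = Y + Y**2 (z(Y) = Y**2 + Y = Y + Y**2)
A = 56573/2853 (A = (32319 + 24254)/(2853 - (1 - 1)) = 56573/(2853 - 1*0) = 56573/(2853 + 0) = 56573/2853 ≈ 19.829)
-A = -1*56573/2853 = -56573/2853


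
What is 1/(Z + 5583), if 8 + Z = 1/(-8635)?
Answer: 8635/48140124 ≈ 0.00017937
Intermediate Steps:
Z = -69081/8635 (Z = -8 + 1/(-8635) = -8 - 1/8635 = -69081/8635 ≈ -8.0001)
1/(Z + 5583) = 1/(-69081/8635 + 5583) = 1/(48140124/8635) = 8635/48140124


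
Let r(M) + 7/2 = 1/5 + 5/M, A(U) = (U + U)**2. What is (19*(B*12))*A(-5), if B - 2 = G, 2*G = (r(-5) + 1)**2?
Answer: 169746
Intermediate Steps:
A(U) = 4*U**2 (A(U) = (2*U)**2 = 4*U**2)
r(M) = -33/10 + 5/M (r(M) = -7/2 + (1/5 + 5/M) = -33/10 + 5/M)
G = 1089/200 (G = ((-33/10 + 5/(-5)) + 1)**2/2 = ((-33/10 + 5*(-1/5)) + 1)**2/2 = ((-33/10 - 1) + 1)**2/2 = (-43/10 + 1)**2/2 = (-33/10)**2/2 = (1/2)*(1089/100) = 1089/200 ≈ 5.4450)
B = 1489/200 (B = 2 + 1089/200 = 1489/200 ≈ 7.4450)
(19*(B*12))*A(-5) = (19*((1489/200)*12))*(4*(-5)**2) = (19*(4467/50))*(4*25) = (84873/50)*100 = 169746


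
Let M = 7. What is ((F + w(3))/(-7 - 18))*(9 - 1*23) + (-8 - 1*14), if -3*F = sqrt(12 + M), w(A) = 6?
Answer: -466/25 - 14*sqrt(19)/75 ≈ -19.454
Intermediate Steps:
F = -sqrt(19)/3 (F = -sqrt(12 + 7)/3 = -sqrt(19)/3 ≈ -1.4530)
((F + w(3))/(-7 - 18))*(9 - 1*23) + (-8 - 1*14) = ((-sqrt(19)/3 + 6)/(-7 - 18))*(9 - 1*23) + (-8 - 1*14) = ((6 - sqrt(19)/3)/(-25))*(9 - 23) + (-8 - 14) = ((6 - sqrt(19)/3)*(-1/25))*(-14) - 22 = (-6/25 + sqrt(19)/75)*(-14) - 22 = (84/25 - 14*sqrt(19)/75) - 22 = -466/25 - 14*sqrt(19)/75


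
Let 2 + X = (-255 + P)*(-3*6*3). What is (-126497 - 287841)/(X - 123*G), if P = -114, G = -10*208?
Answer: -207169/137882 ≈ -1.5025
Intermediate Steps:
G = -2080
X = 19924 (X = -2 + (-255 - 114)*(-3*6*3) = -2 - (-6642)*3 = -2 - 369*(-54) = -2 + 19926 = 19924)
(-126497 - 287841)/(X - 123*G) = (-126497 - 287841)/(19924 - 123*(-2080)) = -414338/(19924 + 255840) = -414338/275764 = -414338*1/275764 = -207169/137882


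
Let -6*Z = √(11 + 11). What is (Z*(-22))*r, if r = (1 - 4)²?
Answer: 33*√22 ≈ 154.78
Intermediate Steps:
Z = -√22/6 (Z = -√(11 + 11)/6 = -√22/6 ≈ -0.78174)
r = 9 (r = (-3)² = 9)
(Z*(-22))*r = (-√22/6*(-22))*9 = (11*√22/3)*9 = 33*√22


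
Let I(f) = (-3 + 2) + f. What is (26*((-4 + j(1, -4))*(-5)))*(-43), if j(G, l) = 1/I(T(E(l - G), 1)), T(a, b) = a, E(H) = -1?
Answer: -25155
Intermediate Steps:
I(f) = -1 + f
j(G, l) = -½ (j(G, l) = 1/(-1 - 1) = 1/(-2) = -½)
(26*((-4 + j(1, -4))*(-5)))*(-43) = (26*((-4 - ½)*(-5)))*(-43) = (26*(-9/2*(-5)))*(-43) = (26*(45/2))*(-43) = 585*(-43) = -25155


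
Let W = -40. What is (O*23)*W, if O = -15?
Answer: 13800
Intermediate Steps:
(O*23)*W = -15*23*(-40) = -345*(-40) = 13800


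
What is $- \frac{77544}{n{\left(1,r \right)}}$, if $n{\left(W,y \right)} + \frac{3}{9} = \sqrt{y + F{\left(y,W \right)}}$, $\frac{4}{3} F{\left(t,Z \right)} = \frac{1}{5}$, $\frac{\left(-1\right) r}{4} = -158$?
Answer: $- \frac{4652640}{113767} - \frac{1395792 \sqrt{63215}}{113767} \approx -3125.6$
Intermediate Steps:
$r = 632$ ($r = \left(-4\right) \left(-158\right) = 632$)
$F{\left(t,Z \right)} = \frac{3}{20}$ ($F{\left(t,Z \right)} = \frac{3}{4 \cdot 5} = \frac{3}{4} \cdot \frac{1}{5} = \frac{3}{20}$)
$n{\left(W,y \right)} = - \frac{1}{3} + \sqrt{\frac{3}{20} + y}$ ($n{\left(W,y \right)} = - \frac{1}{3} + \sqrt{y + \frac{3}{20}} = - \frac{1}{3} + \sqrt{\frac{3}{20} + y}$)
$- \frac{77544}{n{\left(1,r \right)}} = - \frac{77544}{- \frac{1}{3} + \frac{\sqrt{15 + 100 \cdot 632}}{10}} = - \frac{77544}{- \frac{1}{3} + \frac{\sqrt{15 + 63200}}{10}} = - \frac{77544}{- \frac{1}{3} + \frac{\sqrt{63215}}{10}}$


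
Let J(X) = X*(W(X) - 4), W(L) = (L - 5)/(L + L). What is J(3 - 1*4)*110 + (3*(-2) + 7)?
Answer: 111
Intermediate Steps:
W(L) = (-5 + L)/(2*L) (W(L) = (-5 + L)/((2*L)) = (-5 + L)*(1/(2*L)) = (-5 + L)/(2*L))
J(X) = X*(-4 + (-5 + X)/(2*X)) (J(X) = X*((-5 + X)/(2*X) - 4) = X*(-4 + (-5 + X)/(2*X)))
J(3 - 1*4)*110 + (3*(-2) + 7) = (-5/2 - 7*(3 - 1*4)/2)*110 + (3*(-2) + 7) = (-5/2 - 7*(3 - 4)/2)*110 + (-6 + 7) = (-5/2 - 7/2*(-1))*110 + 1 = (-5/2 + 7/2)*110 + 1 = 1*110 + 1 = 110 + 1 = 111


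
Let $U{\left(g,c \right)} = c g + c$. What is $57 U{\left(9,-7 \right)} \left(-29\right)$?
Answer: $115710$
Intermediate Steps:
$U{\left(g,c \right)} = c + c g$
$57 U{\left(9,-7 \right)} \left(-29\right) = 57 \left(- 7 \left(1 + 9\right)\right) \left(-29\right) = 57 \left(\left(-7\right) 10\right) \left(-29\right) = 57 \left(-70\right) \left(-29\right) = \left(-3990\right) \left(-29\right) = 115710$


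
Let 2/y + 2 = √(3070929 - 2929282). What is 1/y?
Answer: -1 + √141647/2 ≈ 187.18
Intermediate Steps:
y = 2/(-2 + √141647) (y = 2/(-2 + √(3070929 - 2929282)) = 2/(-2 + √141647) ≈ 0.0053424)
1/y = 1/(4/141643 + 2*√141647/141643)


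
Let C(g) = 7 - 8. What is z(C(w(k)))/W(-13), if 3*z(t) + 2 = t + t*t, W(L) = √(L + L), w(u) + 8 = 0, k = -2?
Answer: I*√26/39 ≈ 0.13074*I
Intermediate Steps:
w(u) = -8 (w(u) = -8 + 0 = -8)
W(L) = √2*√L (W(L) = √(2*L) = √2*√L)
C(g) = -1
z(t) = -⅔ + t/3 + t²/3 (z(t) = -⅔ + (t + t*t)/3 = -⅔ + (t + t²)/3 = -⅔ + (t/3 + t²/3) = -⅔ + t/3 + t²/3)
z(C(w(k)))/W(-13) = (-⅔ + (⅓)*(-1) + (⅓)*(-1)²)/((√2*√(-13))) = (-⅔ - ⅓ + (⅓)*1)/((√2*(I*√13))) = (-⅔ - ⅓ + ⅓)/((I*√26)) = -(-1)*I*√26/39 = I*√26/39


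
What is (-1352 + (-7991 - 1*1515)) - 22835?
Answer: -33693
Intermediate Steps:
(-1352 + (-7991 - 1*1515)) - 22835 = (-1352 + (-7991 - 1515)) - 22835 = (-1352 - 9506) - 22835 = -10858 - 22835 = -33693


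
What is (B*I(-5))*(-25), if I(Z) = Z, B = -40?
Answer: -5000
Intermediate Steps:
(B*I(-5))*(-25) = -40*(-5)*(-25) = 200*(-25) = -5000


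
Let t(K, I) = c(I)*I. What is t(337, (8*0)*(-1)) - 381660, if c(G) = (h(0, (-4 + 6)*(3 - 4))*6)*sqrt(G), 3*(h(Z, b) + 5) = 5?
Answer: -381660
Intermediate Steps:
h(Z, b) = -10/3 (h(Z, b) = -5 + (1/3)*5 = -5 + 5/3 = -10/3)
c(G) = -20*sqrt(G) (c(G) = (-10/3*6)*sqrt(G) = -20*sqrt(G))
t(K, I) = -20*I**(3/2) (t(K, I) = (-20*sqrt(I))*I = -20*I**(3/2))
t(337, (8*0)*(-1)) - 381660 = -20*0**(3/2) - 381660 = -20*0 - 381660 = 0 - 381660 = -381660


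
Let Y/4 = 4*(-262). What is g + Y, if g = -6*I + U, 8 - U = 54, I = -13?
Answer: -4160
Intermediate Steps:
Y = -4192 (Y = 4*(4*(-262)) = 4*(-1048) = -4192)
U = -46 (U = 8 - 1*54 = 8 - 54 = -46)
g = 32 (g = -6*(-13) - 46 = 78 - 46 = 32)
g + Y = 32 - 4192 = -4160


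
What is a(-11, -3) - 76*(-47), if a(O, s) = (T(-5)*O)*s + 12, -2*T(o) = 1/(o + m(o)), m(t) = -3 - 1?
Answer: 21515/6 ≈ 3585.8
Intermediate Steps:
m(t) = -4
T(o) = -1/(2*(-4 + o)) (T(o) = -1/(2*(o - 4)) = -1/(2*(-4 + o)))
a(O, s) = 12 + O*s/18 (a(O, s) = ((-1/(-8 + 2*(-5)))*O)*s + 12 = ((-1/(-8 - 10))*O)*s + 12 = ((-1/(-18))*O)*s + 12 = ((-1*(-1/18))*O)*s + 12 = (O/18)*s + 12 = O*s/18 + 12 = 12 + O*s/18)
a(-11, -3) - 76*(-47) = (12 + (1/18)*(-11)*(-3)) - 76*(-47) = (12 + 11/6) + 3572 = 83/6 + 3572 = 21515/6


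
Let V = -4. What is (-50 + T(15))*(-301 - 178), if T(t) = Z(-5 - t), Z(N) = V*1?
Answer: 25866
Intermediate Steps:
Z(N) = -4 (Z(N) = -4*1 = -4)
T(t) = -4
(-50 + T(15))*(-301 - 178) = (-50 - 4)*(-301 - 178) = -54*(-479) = 25866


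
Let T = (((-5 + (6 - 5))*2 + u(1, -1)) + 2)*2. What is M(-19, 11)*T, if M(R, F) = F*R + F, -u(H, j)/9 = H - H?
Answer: 2376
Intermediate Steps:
u(H, j) = 0 (u(H, j) = -9*(H - H) = -9*0 = 0)
M(R, F) = F + F*R
T = -12 (T = (((-5 + (6 - 5))*2 + 0) + 2)*2 = (((-5 + 1)*2 + 0) + 2)*2 = ((-4*2 + 0) + 2)*2 = ((-8 + 0) + 2)*2 = (-8 + 2)*2 = -6*2 = -12)
M(-19, 11)*T = (11*(1 - 19))*(-12) = (11*(-18))*(-12) = -198*(-12) = 2376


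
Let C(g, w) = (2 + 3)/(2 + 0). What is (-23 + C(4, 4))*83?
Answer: -3403/2 ≈ -1701.5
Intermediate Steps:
C(g, w) = 5/2
(-23 + C(4, 4))*83 = (-23 + 5/2)*83 = -41/2*83 = -3403/2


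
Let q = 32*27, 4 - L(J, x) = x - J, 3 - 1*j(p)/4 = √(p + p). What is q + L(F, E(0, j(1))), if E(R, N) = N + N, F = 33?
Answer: 877 + 8*√2 ≈ 888.31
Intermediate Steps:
j(p) = 12 - 4*√2*√p (j(p) = 12 - 4*√(p + p) = 12 - 4*√2*√p)
E(R, N) = 2*N
L(J, x) = 4 + J - x (L(J, x) = 4 - (x - J) = 4 + (J - x) = 4 + J - x)
q = 864
q + L(F, E(0, j(1))) = 864 + (4 + 33 - 2*(12 - 4*√2*√1)) = 864 + (4 + 33 - 2*(12 - 4*√2*1)) = 864 + (4 + 33 - 2*(12 - 4*√2)) = 864 + (4 + 33 - (24 - 8*√2)) = 864 + (4 + 33 + (-24 + 8*√2)) = 864 + (13 + 8*√2) = 877 + 8*√2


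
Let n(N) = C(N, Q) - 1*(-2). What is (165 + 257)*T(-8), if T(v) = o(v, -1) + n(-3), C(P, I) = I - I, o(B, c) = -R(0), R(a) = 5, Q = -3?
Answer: -1266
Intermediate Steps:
o(B, c) = -5 (o(B, c) = -1*5 = -5)
C(P, I) = 0
n(N) = 2 (n(N) = 0 - 1*(-2) = 0 + 2 = 2)
T(v) = -3 (T(v) = -5 + 2 = -3)
(165 + 257)*T(-8) = (165 + 257)*(-3) = 422*(-3) = -1266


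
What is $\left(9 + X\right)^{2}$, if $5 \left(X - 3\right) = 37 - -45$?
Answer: $\frac{20164}{25} \approx 806.56$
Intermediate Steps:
$X = \frac{97}{5}$ ($X = 3 + \frac{37 - -45}{5} = 3 + \frac{37 + 45}{5} = 3 + \frac{1}{5} \cdot 82 = 3 + \frac{82}{5} = \frac{97}{5} \approx 19.4$)
$\left(9 + X\right)^{2} = \left(9 + \frac{97}{5}\right)^{2} = \left(\frac{142}{5}\right)^{2} = \frac{20164}{25}$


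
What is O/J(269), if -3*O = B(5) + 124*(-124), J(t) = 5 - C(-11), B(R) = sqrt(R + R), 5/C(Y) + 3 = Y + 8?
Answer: 30752/35 - 2*sqrt(10)/35 ≈ 878.45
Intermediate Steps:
C(Y) = 5/(5 + Y) (C(Y) = 5/(-3 + (Y + 8)) = 5/(-3 + (8 + Y)) = 5/(5 + Y))
B(R) = sqrt(2)*sqrt(R) (B(R) = sqrt(2*R) = sqrt(2)*sqrt(R))
J(t) = 35/6 (J(t) = 5 - 5/(5 - 11) = 5 - 5/(-6) = 5 - 5*(-1)/6 = 5 - 1*(-5/6) = 5 + 5/6 = 35/6)
O = 15376/3 - sqrt(10)/3 (O = -(sqrt(2)*sqrt(5) + 124*(-124))/3 = -(sqrt(10) - 15376)/3 = -(-15376 + sqrt(10))/3 = 15376/3 - sqrt(10)/3 ≈ 5124.3)
O/J(269) = (15376/3 - sqrt(10)/3)/(35/6) = (15376/3 - sqrt(10)/3)*(6/35) = 30752/35 - 2*sqrt(10)/35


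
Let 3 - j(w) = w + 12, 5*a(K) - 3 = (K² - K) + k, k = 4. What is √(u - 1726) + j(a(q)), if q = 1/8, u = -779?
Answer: -3321/320 + I*√2505 ≈ -10.378 + 50.05*I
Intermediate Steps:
q = ⅛ ≈ 0.12500
a(K) = 7/5 - K/5 + K²/5 (a(K) = ⅗ + ((K² - K) + 4)/5 = ⅗ + (4 + K² - K)/5 = ⅗ + (⅘ - K/5 + K²/5) = 7/5 - K/5 + K²/5)
j(w) = -9 - w (j(w) = 3 - (w + 12) = 3 - (12 + w) = 3 + (-12 - w) = -9 - w)
√(u - 1726) + j(a(q)) = √(-779 - 1726) + (-9 - (7/5 - ⅕*⅛ + (⅛)²/5)) = √(-2505) + (-9 - (7/5 - 1/40 + (⅕)*(1/64))) = I*√2505 + (-9 - (7/5 - 1/40 + 1/320)) = I*√2505 + (-9 - 1*441/320) = I*√2505 + (-9 - 441/320) = I*√2505 - 3321/320 = -3321/320 + I*√2505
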